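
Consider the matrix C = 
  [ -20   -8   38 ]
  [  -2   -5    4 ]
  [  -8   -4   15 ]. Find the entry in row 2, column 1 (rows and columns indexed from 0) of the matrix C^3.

Characteristic polynomial: μ^3 + 10μ^2 + 29μ + 20 = (μ + 1)(μ + 4)(μ + 5), so the eigenvalues are -5, -4, -1.
μ=-4: eigenvector (1, -2, 0).
μ=-5: eigenvector (2, 1, 1).
μ=-1: eigenvector (2, 0, 1).
P = [[1, 2, 2], [-2, 1, 0], [0, 1, 1]], D = diag(-4, -5, -1), P⁻¹ = [[1, 0, -2], [2, 1, -4], [-2, -1, 5]].
C³ = P·diag(-64, -125, -1)·P⁻¹ = [[-560, -248, 1118], [-122, -125, 244], [-248, -124, 495]].
The requested entry is -124.

-124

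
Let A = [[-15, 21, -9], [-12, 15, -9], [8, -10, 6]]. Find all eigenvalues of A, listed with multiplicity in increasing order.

0, 3, 3

Characteristic polynomial: p(s) = s^3 - 6s^2 + 9s = s(s - 3)^2.
Roots (with multiplicity): 0, 3, 3.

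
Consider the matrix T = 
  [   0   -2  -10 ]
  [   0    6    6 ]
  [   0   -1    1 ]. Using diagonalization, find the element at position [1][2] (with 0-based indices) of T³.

Characteristic polynomial: s^3 - 7s^2 + 12s = s(s - 4)(s - 3), so the eigenvalues are 0, 3, 4.
s=0: eigenvector (1, 0, 0).
s=3: eigenvector (-2, -2, 1).
s=4: eigenvector (1, 3, -1).
P = [[1, -2, 1], [0, -2, 3], [0, 1, -1]], D = diag(0, 3, 4), P⁻¹ = [[1, 1, 4], [0, 1, 3], [0, 1, 2]].
T³ = P·diag(0, 27, 64)·P⁻¹ = [[0, 10, -34], [0, 138, 222], [0, -37, -47]].
The requested entry is 222.

222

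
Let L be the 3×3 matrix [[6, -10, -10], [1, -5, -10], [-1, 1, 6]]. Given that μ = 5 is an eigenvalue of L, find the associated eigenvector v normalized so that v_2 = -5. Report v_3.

5

L − 5I = [[1, -10, -10], [1, -10, -10], [-1, 1, 1]].
Solving (L − 5I)v = 0 gives the eigenspace spanned by (0, -5, 5).
With v_2 = -5, v = (0, -5, 5), so v_3 = 5.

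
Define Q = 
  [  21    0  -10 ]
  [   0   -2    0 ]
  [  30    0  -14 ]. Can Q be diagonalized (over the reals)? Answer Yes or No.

Characteristic polynomial: p(r) = r^3 - 5r^2 - 8r + 12 = (r - 6)(r - 1)(r + 2).
All 3 eigenvalues are distinct, so Q is diagonalizable.

Yes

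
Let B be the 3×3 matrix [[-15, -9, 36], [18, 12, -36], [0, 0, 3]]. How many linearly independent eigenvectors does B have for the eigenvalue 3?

B − 3I = [[-18, -9, 36], [18, 9, -36], [0, 0, 0]].
This matrix has rank 1, so its null space has dimension 3 − 1 = 2.

2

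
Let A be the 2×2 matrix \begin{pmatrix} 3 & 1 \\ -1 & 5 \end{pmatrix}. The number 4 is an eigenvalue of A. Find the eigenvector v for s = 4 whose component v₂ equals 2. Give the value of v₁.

2

A − 4I = [[-1, 1], [-1, 1]].
Solving (A − 4I)v = 0 gives the eigenspace spanned by (2, 2).
With v₂ = 2, v = (2, 2), so v₁ = 2.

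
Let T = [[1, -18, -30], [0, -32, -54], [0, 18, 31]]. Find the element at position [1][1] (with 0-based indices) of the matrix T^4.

1732

Characteristic polynomial: μ^3 - 21μ + 20 = (μ - 4)(μ - 1)(μ + 5), so the eigenvalues are -5, 1, 4.
μ=-5: eigenvector (-1, -2, 1).
μ=4: eigenvector (-2, -3, 2).
μ=1: eigenvector (1, 0, 0).
P = [[-1, -2, 1], [-2, -3, 0], [1, 2, 0]], D = diag(-5, 4, 1), P⁻¹ = [[0, -2, -3], [0, 1, 2], [1, 0, 1]].
T⁴ = P·diag(625, 256, 1)·P⁻¹ = [[1, 738, 852], [0, 1732, 2214], [0, -738, -851]].
The requested entry is 1732.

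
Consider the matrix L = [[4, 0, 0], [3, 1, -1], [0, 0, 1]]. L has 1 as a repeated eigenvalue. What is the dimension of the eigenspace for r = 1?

L − 1I = [[3, 0, 0], [3, 0, -1], [0, 0, 0]].
This matrix has rank 2, so its null space has dimension 3 − 2 = 1.

1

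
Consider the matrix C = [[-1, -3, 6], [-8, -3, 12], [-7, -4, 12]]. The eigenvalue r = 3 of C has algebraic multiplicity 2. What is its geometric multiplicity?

1

C − 3I = [[-4, -3, 6], [-8, -6, 12], [-7, -4, 9]].
This matrix has rank 2, so its null space has dimension 3 − 2 = 1.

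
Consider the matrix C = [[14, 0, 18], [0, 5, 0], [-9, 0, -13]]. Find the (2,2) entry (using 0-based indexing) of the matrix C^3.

-253

Characteristic polynomial: μ^3 - 6μ^2 - 15μ + 100 = (μ - 5)^2(μ + 4), so the eigenvalues are -4, 5, 5.
μ=5: eigenvector (0, 1, 0).
μ=-4: eigenvector (1, 0, -1).
μ=5: eigenvector (2, 0, -1).
P = [[0, 1, 2], [1, 0, 0], [0, -1, -1]], D = diag(5, -4, 5), P⁻¹ = [[0, 1, 0], [-1, 0, -2], [1, 0, 1]].
C³ = P·diag(125, -64, 125)·P⁻¹ = [[314, 0, 378], [0, 125, 0], [-189, 0, -253]].
The requested entry is -253.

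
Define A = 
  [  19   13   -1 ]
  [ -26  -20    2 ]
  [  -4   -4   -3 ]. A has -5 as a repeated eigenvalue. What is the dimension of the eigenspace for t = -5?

1

A + 5I = [[24, 13, -1], [-26, -15, 2], [-4, -4, 2]].
This matrix has rank 2, so its null space has dimension 3 − 2 = 1.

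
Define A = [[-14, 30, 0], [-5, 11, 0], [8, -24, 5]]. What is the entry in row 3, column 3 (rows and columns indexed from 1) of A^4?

Characteristic polynomial: λ^3 - 2λ^2 - 19λ + 20 = (λ - 5)(λ - 1)(λ + 4), so the eigenvalues are -4, 1, 5.
λ=1: eigenvector (2, 1, 2).
λ=-4: eigenvector (3, 1, 0).
λ=5: eigenvector (0, 0, 1).
P = [[2, 3, 0], [1, 1, 0], [2, 0, 1]], D = diag(1, -4, 5), P⁻¹ = [[-1, 3, 0], [1, -2, 0], [2, -6, 1]].
A⁴ = P·diag(1, 256, 625)·P⁻¹ = [[766, -1530, 0], [255, -509, 0], [1248, -3744, 625]].
The requested entry is 625.

625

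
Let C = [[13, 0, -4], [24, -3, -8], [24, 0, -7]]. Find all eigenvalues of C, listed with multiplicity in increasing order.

Characteristic polynomial: p(λ) = λ^3 - 3λ^2 - 13λ + 15 = (λ - 5)(λ - 1)(λ + 3).
Roots (with multiplicity): -3, 1, 5.

-3, 1, 5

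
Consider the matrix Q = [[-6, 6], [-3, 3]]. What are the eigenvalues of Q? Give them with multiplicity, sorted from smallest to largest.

-3, 0

Characteristic polynomial: p(μ) = μ^2 + 3μ = μ(μ + 3).
Roots (with multiplicity): -3, 0.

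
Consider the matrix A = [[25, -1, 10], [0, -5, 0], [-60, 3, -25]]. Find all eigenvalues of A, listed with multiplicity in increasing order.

Characteristic polynomial: p(s) = s^3 + 5s^2 - 25s - 125 = (s - 5)(s + 5)^2.
Roots (with multiplicity): -5, -5, 5.

-5, -5, 5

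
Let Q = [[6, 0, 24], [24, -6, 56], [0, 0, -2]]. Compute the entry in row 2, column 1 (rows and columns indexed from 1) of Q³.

Characteristic polynomial: λ^3 + 2λ^2 - 36λ - 72 = (λ - 6)(λ + 2)(λ + 6), so the eigenvalues are -6, -2, 6.
λ=6: eigenvector (1, 2, 0).
λ=-6: eigenvector (0, 1, 0).
λ=-2: eigenvector (-3, -4, 1).
P = [[1, 0, -3], [2, 1, -4], [0, 0, 1]], D = diag(6, -6, -2), P⁻¹ = [[1, 0, 3], [-2, 1, -2], [0, 0, 1]].
Q³ = P·diag(216, -216, -8)·P⁻¹ = [[216, 0, 672], [864, -216, 1760], [0, 0, -8]].
The requested entry is 864.

864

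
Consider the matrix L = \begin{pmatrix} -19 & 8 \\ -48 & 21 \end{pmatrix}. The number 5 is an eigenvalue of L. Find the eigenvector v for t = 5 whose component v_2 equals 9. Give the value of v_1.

3

L − 5I = [[-24, 8], [-48, 16]].
Solving (L − 5I)v = 0 gives the eigenspace spanned by (3, 9).
With v_2 = 9, v = (3, 9), so v_1 = 3.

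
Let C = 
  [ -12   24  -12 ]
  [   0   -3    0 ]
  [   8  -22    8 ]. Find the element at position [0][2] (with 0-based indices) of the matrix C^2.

Characteristic polynomial: t^3 + 7t^2 + 12t = t(t + 3)(t + 4), so the eigenvalues are -4, -3, 0.
t=-4: eigenvector (3, 0, -2).
t=-3: eigenvector (0, 1, 2).
t=0: eigenvector (-1, 0, 1).
P = [[3, 0, -1], [0, 1, 0], [-2, 2, 1]], D = diag(-4, -3, 0), P⁻¹ = [[1, -2, 1], [0, 1, 0], [2, -6, 3]].
C² = P·diag(16, 9, 0)·P⁻¹ = [[48, -96, 48], [0, 9, 0], [-32, 82, -32]].
The requested entry is 48.

48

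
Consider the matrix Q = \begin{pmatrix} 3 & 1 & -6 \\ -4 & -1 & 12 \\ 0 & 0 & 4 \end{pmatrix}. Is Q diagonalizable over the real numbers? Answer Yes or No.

No

Characteristic polynomial: p(t) = t^3 - 6t^2 + 9t - 4 = (t - 4)(t - 1)^2.
t = 1 has algebraic multiplicity 2; rank(Q − 1I) = 2, so geometric multiplicity = 1.
Geometric multiplicity < algebraic multiplicity, so Q is not diagonalizable.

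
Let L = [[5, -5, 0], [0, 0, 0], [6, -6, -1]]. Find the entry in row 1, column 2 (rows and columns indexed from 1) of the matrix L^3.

Characteristic polynomial: r^3 - 4r^2 - 5r = r(r - 5)(r + 1), so the eigenvalues are -1, 0, 5.
r=5: eigenvector (1, 0, 1).
r=-1: eigenvector (0, 0, 1).
r=0: eigenvector (1, 1, 0).
P = [[1, 0, 1], [0, 0, 1], [1, 1, 0]], D = diag(5, -1, 0), P⁻¹ = [[1, -1, 0], [-1, 1, 1], [0, 1, 0]].
L³ = P·diag(125, -1, 0)·P⁻¹ = [[125, -125, 0], [0, 0, 0], [126, -126, -1]].
The requested entry is -125.

-125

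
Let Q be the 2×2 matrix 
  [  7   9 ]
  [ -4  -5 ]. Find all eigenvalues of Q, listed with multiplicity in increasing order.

1, 1

Characteristic polynomial: p(r) = r^2 - 2r + 1 = (r - 1)^2.
Roots (with multiplicity): 1, 1.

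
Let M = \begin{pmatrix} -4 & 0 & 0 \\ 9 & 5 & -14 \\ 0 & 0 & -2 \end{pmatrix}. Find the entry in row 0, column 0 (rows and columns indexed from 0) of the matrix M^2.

Characteristic polynomial: μ^3 + μ^2 - 22μ - 40 = (μ - 5)(μ + 2)(μ + 4), so the eigenvalues are -4, -2, 5.
μ=5: eigenvector (0, 1, 0).
μ=-4: eigenvector (1, -1, 0).
μ=-2: eigenvector (0, 2, 1).
P = [[0, 1, 0], [1, -1, 2], [0, 0, 1]], D = diag(5, -4, -2), P⁻¹ = [[1, 1, -2], [1, 0, 0], [0, 0, 1]].
M² = P·diag(25, 16, 4)·P⁻¹ = [[16, 0, 0], [9, 25, -42], [0, 0, 4]].
The requested entry is 16.

16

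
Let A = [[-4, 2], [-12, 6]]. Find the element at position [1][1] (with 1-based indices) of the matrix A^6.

Characteristic polynomial: t^2 - 2t = t(t - 2), so the eigenvalues are 0, 2.
t=2: eigenvector (1, 3).
t=0: eigenvector (-1, -2).
P = [[1, -1], [3, -2]], D = diag(2, 0), P⁻¹ = [[-2, 1], [-3, 1]].
A⁶ = P·diag(64, 0)·P⁻¹ = [[-128, 64], [-384, 192]].
The requested entry is -128.

-128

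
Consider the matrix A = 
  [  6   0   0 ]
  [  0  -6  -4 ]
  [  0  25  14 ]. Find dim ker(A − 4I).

1

A − 4I = [[2, 0, 0], [0, -10, -4], [0, 25, 10]].
This matrix has rank 2, so its null space has dimension 3 − 2 = 1.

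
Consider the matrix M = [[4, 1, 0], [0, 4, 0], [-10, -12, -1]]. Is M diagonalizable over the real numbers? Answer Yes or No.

Characteristic polynomial: p(λ) = λ^3 - 7λ^2 + 8λ + 16 = (λ - 4)^2(λ + 1).
λ = 4 has algebraic multiplicity 2; rank(M − 4I) = 2, so geometric multiplicity = 1.
Geometric multiplicity < algebraic multiplicity, so M is not diagonalizable.

No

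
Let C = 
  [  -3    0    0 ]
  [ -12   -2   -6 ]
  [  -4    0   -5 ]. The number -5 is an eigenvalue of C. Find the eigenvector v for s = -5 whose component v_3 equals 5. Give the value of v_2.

C + 5I = [[2, 0, 0], [-12, 3, -6], [-4, 0, 0]].
Solving (C + 5I)v = 0 gives the eigenspace spanned by (0, 10, 5).
With v_3 = 5, v = (0, 10, 5), so v_2 = 10.

10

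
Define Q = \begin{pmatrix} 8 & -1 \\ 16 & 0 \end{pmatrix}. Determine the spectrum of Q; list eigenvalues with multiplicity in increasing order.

Characteristic polynomial: p(λ) = λ^2 - 8λ + 16 = (λ - 4)^2.
Roots (with multiplicity): 4, 4.

4, 4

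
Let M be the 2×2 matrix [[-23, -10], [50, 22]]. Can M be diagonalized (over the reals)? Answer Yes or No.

Yes

Characteristic polynomial: p(t) = t^2 + t - 6 = (t - 2)(t + 3).
All 2 eigenvalues are distinct, so M is diagonalizable.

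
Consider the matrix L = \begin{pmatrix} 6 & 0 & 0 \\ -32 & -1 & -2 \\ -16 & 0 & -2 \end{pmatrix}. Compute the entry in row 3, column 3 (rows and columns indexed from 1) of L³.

Characteristic polynomial: s^3 - 3s^2 - 16s - 12 = (s - 6)(s + 1)(s + 2), so the eigenvalues are -2, -1, 6.
s=-2: eigenvector (0, 2, 1).
s=-1: eigenvector (0, 1, 0).
s=6: eigenvector (1, -4, -2).
P = [[0, 0, 1], [2, 1, -4], [1, 0, -2]], D = diag(-2, -1, 6), P⁻¹ = [[2, 0, 1], [0, 1, -2], [1, 0, 0]].
L³ = P·diag(-8, -1, 216)·P⁻¹ = [[216, 0, 0], [-896, -1, -14], [-448, 0, -8]].
The requested entry is -8.

-8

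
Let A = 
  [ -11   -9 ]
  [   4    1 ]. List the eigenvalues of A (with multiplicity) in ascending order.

Characteristic polynomial: p(r) = r^2 + 10r + 25 = (r + 5)^2.
Roots (with multiplicity): -5, -5.

-5, -5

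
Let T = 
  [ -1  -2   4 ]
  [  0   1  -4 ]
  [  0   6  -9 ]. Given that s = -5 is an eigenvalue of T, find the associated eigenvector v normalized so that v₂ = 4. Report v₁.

T + 5I = [[4, -2, 4], [0, 6, -4], [0, 6, -4]].
Solving (T + 5I)v = 0 gives the eigenspace spanned by (-4, 4, 6).
With v₂ = 4, v = (-4, 4, 6), so v₁ = -4.

-4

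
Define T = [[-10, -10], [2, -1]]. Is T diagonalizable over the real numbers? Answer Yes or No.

Yes

Characteristic polynomial: p(λ) = λ^2 + 11λ + 30 = (λ + 5)(λ + 6).
All 2 eigenvalues are distinct, so T is diagonalizable.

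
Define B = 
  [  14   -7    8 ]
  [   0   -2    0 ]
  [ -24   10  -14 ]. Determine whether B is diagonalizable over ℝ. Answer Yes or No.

No

Characteristic polynomial: p(μ) = μ^3 + 2μ^2 - 4μ - 8 = (μ - 2)(μ + 2)^2.
μ = -2 has algebraic multiplicity 2; rank(B + 2I) = 2, so geometric multiplicity = 1.
Geometric multiplicity < algebraic multiplicity, so B is not diagonalizable.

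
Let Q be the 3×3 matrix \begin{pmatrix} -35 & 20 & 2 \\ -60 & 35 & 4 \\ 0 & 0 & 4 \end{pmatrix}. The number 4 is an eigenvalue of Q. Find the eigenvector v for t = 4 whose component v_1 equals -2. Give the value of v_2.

-4

Q − 4I = [[-39, 20, 2], [-60, 31, 4], [0, 0, 0]].
Solving (Q − 4I)v = 0 gives the eigenspace spanned by (-2, -4, 1).
With v_1 = -2, v = (-2, -4, 1), so v_2 = -4.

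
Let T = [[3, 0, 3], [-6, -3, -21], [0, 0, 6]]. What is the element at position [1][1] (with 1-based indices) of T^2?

9

Characteristic polynomial: λ^3 - 6λ^2 - 9λ + 54 = (λ - 6)(λ - 3)(λ + 3), so the eigenvalues are -3, 3, 6.
λ=3: eigenvector (1, -1, 0).
λ=-3: eigenvector (0, 1, 0).
λ=6: eigenvector (1, -3, 1).
P = [[1, 0, 1], [-1, 1, -3], [0, 0, 1]], D = diag(3, -3, 6), P⁻¹ = [[1, 0, -1], [1, 1, 2], [0, 0, 1]].
T² = P·diag(9, 9, 36)·P⁻¹ = [[9, 0, 27], [0, 9, -81], [0, 0, 36]].
The requested entry is 9.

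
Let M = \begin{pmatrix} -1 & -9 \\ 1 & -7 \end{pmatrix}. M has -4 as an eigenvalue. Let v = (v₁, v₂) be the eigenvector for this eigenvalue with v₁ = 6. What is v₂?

M + 4I = [[3, -9], [1, -3]].
Solving (M + 4I)v = 0 gives the eigenspace spanned by (6, 2).
With v₁ = 6, v = (6, 2), so v₂ = 2.

2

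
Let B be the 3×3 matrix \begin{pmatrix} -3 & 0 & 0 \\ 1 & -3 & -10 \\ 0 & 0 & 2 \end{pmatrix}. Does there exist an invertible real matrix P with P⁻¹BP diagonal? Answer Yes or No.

No

Characteristic polynomial: p(t) = t^3 + 4t^2 - 3t - 18 = (t - 2)(t + 3)^2.
t = -3 has algebraic multiplicity 2; rank(B + 3I) = 2, so geometric multiplicity = 1.
Geometric multiplicity < algebraic multiplicity, so B is not diagonalizable.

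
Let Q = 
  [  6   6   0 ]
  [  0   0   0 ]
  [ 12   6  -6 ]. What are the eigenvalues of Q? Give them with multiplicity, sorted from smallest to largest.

-6, 0, 6

Characteristic polynomial: p(μ) = μ^3 - 36μ = μ(μ - 6)(μ + 6).
Roots (with multiplicity): -6, 0, 6.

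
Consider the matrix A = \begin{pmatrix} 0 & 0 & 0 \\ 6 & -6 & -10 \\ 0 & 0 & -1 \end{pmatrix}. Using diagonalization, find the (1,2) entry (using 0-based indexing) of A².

70

Characteristic polynomial: s^3 + 7s^2 + 6s = s(s + 1)(s + 6), so the eigenvalues are -6, -1, 0.
s=-6: eigenvector (0, 1, 0).
s=0: eigenvector (1, 1, 0).
s=-1: eigenvector (0, -2, 1).
P = [[0, 1, 0], [1, 1, -2], [0, 0, 1]], D = diag(-6, 0, -1), P⁻¹ = [[-1, 1, 2], [1, 0, 0], [0, 0, 1]].
A² = P·diag(36, 0, 1)·P⁻¹ = [[0, 0, 0], [-36, 36, 70], [0, 0, 1]].
The requested entry is 70.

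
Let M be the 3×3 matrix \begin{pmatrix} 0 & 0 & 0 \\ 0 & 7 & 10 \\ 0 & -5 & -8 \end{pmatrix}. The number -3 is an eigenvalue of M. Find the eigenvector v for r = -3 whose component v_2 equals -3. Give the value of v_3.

M + 3I = [[3, 0, 0], [0, 10, 10], [0, -5, -5]].
Solving (M + 3I)v = 0 gives the eigenspace spanned by (0, -3, 3).
With v_2 = -3, v = (0, -3, 3), so v_3 = 3.

3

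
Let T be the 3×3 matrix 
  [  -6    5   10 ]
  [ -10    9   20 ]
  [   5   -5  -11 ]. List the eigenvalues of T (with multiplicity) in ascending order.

Characteristic polynomial: p(s) = s^3 + 8s^2 + 13s + 6 = (s + 1)^2(s + 6).
Roots (with multiplicity): -6, -1, -1.

-6, -1, -1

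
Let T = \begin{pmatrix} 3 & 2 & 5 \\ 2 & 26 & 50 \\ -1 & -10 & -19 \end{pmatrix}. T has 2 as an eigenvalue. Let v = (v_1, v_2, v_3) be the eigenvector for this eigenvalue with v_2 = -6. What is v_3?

3

T − 2I = [[1, 2, 5], [2, 24, 50], [-1, -10, -21]].
Solving (T − 2I)v = 0 gives the eigenspace spanned by (-3, -6, 3).
With v_2 = -6, v = (-3, -6, 3), so v_3 = 3.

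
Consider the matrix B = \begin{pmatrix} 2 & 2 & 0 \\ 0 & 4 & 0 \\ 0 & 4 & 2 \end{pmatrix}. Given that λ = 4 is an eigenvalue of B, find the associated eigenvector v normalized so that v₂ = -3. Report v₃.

B − 4I = [[-2, 2, 0], [0, 0, 0], [0, 4, -2]].
Solving (B − 4I)v = 0 gives the eigenspace spanned by (-3, -3, -6).
With v₂ = -3, v = (-3, -3, -6), so v₃ = -6.

-6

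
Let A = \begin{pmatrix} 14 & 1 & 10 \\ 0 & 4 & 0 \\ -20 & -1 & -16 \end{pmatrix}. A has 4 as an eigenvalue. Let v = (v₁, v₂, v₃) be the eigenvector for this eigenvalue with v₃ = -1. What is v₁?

1

A − 4I = [[10, 1, 10], [0, 0, 0], [-20, -1, -20]].
Solving (A − 4I)v = 0 gives the eigenspace spanned by (1, 0, -1).
With v₃ = -1, v = (1, 0, -1), so v₁ = 1.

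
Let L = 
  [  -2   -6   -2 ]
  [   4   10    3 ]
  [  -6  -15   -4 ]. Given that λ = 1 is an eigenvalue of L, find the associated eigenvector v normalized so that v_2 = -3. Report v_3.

L − 1I = [[-3, -6, -2], [4, 9, 3], [-6, -15, -5]].
Solving (L − 1I)v = 0 gives the eigenspace spanned by (0, -3, 9).
With v_2 = -3, v = (0, -3, 9), so v_3 = 9.

9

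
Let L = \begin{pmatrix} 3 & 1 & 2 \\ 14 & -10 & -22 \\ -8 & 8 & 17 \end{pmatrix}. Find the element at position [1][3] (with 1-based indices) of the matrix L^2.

Characteristic polynomial: s^3 - 10s^2 + 29s - 20 = (s - 5)(s - 4)(s - 1), so the eigenvalues are 1, 4, 5.
s=4: eigenvector (1, 1, 0).
s=5: eigenvector (1, -2, 2).
s=1: eigenvector (0, -2, 1).
P = [[1, 1, 0], [1, -2, -2], [0, 2, 1]], D = diag(4, 5, 1), P⁻¹ = [[2, -1, -2], [-1, 1, 2], [2, -2, -3]].
L² = P·diag(16, 25, 1)·P⁻¹ = [[7, 9, 18], [78, -62, -126], [-48, 48, 97]].
The requested entry is 18.

18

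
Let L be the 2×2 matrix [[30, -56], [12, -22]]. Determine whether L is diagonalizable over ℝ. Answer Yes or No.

Characteristic polynomial: p(t) = t^2 - 8t + 12 = (t - 6)(t - 2).
All 2 eigenvalues are distinct, so L is diagonalizable.

Yes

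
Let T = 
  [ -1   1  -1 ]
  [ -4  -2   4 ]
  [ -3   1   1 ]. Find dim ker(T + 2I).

1

T + 2I = [[1, 1, -1], [-4, 0, 4], [-3, 1, 3]].
This matrix has rank 2, so its null space has dimension 3 − 2 = 1.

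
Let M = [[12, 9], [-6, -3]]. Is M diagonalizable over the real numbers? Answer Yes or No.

Yes

Characteristic polynomial: p(μ) = μ^2 - 9μ + 18 = (μ - 6)(μ - 3).
All 2 eigenvalues are distinct, so M is diagonalizable.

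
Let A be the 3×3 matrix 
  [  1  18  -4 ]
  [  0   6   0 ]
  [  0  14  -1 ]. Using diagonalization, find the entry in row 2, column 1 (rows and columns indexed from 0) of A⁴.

2590

Characteristic polynomial: λ^3 - 6λ^2 - λ + 6 = (λ - 6)(λ - 1)(λ + 1), so the eigenvalues are -1, 1, 6.
λ=1: eigenvector (1, 0, 0).
λ=6: eigenvector (2, 1, 2).
λ=-1: eigenvector (2, 0, 1).
P = [[1, 2, 2], [0, 1, 0], [0, 2, 1]], D = diag(1, 6, -1), P⁻¹ = [[1, 2, -2], [0, 1, 0], [0, -2, 1]].
A⁴ = P·diag(1, 1296, 1)·P⁻¹ = [[1, 2590, 0], [0, 1296, 0], [0, 2590, 1]].
The requested entry is 2590.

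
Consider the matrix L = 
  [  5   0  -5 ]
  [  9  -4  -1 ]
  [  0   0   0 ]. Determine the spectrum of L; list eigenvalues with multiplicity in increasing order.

-4, 0, 5

Characteristic polynomial: p(t) = t^3 - t^2 - 20t = t(t - 5)(t + 4).
Roots (with multiplicity): -4, 0, 5.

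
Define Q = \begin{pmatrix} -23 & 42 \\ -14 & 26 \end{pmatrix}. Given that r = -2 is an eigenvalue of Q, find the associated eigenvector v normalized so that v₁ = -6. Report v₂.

-3

Q + 2I = [[-21, 42], [-14, 28]].
Solving (Q + 2I)v = 0 gives the eigenspace spanned by (-6, -3).
With v₁ = -6, v = (-6, -3), so v₂ = -3.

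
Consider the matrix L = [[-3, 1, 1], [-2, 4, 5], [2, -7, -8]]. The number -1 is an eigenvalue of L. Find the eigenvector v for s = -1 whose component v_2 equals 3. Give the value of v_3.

L + 1I = [[-2, 1, 1], [-2, 5, 5], [2, -7, -7]].
Solving (L + 1I)v = 0 gives the eigenspace spanned by (0, 3, -3).
With v_2 = 3, v = (0, 3, -3), so v_3 = -3.

-3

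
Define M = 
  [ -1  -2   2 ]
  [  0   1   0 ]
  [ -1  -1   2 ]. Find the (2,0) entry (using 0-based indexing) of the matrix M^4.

Characteristic polynomial: μ^3 - 2μ^2 + μ = μ(μ - 1)^2, so the eigenvalues are 0, 1, 1.
μ=1: eigenvector (1, 0, 1).
μ=1: eigenvector (0, 1, 1).
μ=0: eigenvector (-2, 0, -1).
P = [[1, 0, -2], [0, 1, 0], [1, 1, -1]], D = diag(1, 1, 0), P⁻¹ = [[-1, -2, 2], [0, 1, 0], [-1, -1, 1]].
M⁴ = P·diag(1, 1, 0)·P⁻¹ = [[-1, -2, 2], [0, 1, 0], [-1, -1, 2]].
The requested entry is -1.

-1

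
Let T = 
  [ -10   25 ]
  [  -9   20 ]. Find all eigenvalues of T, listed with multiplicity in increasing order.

5, 5

Characteristic polynomial: p(s) = s^2 - 10s + 25 = (s - 5)^2.
Roots (with multiplicity): 5, 5.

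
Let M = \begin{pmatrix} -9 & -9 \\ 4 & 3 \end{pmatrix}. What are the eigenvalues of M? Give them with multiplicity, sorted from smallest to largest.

Characteristic polynomial: p(s) = s^2 + 6s + 9 = (s + 3)^2.
Roots (with multiplicity): -3, -3.

-3, -3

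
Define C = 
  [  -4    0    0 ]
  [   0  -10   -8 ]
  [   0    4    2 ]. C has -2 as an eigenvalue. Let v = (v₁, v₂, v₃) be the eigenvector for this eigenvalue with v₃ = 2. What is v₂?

-2

C + 2I = [[-2, 0, 0], [0, -8, -8], [0, 4, 4]].
Solving (C + 2I)v = 0 gives the eigenspace spanned by (0, -2, 2).
With v₃ = 2, v = (0, -2, 2), so v₂ = -2.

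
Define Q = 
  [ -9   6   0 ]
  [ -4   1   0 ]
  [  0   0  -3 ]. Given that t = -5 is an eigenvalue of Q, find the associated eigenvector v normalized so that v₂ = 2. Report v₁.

3

Q + 5I = [[-4, 6, 0], [-4, 6, 0], [0, 0, 2]].
Solving (Q + 5I)v = 0 gives the eigenspace spanned by (3, 2, 0).
With v₂ = 2, v = (3, 2, 0), so v₁ = 3.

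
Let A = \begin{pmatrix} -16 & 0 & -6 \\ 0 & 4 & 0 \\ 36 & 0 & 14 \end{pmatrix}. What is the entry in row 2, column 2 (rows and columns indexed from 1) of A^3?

64

Characteristic polynomial: λ^3 - 2λ^2 - 16λ + 32 = (λ - 4)(λ - 2)(λ + 4), so the eigenvalues are -4, 2, 4.
λ=2: eigenvector (-1, 0, 3).
λ=4: eigenvector (0, 1, 0).
λ=-4: eigenvector (1, 0, -2).
P = [[-1, 0, 1], [0, 1, 0], [3, 0, -2]], D = diag(2, 4, -4), P⁻¹ = [[2, 0, 1], [0, 1, 0], [3, 0, 1]].
A³ = P·diag(8, 64, -64)·P⁻¹ = [[-208, 0, -72], [0, 64, 0], [432, 0, 152]].
The requested entry is 64.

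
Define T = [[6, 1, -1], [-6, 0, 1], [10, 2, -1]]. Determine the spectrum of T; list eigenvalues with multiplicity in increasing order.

1, 2, 2

Characteristic polynomial: p(r) = r^3 - 5r^2 + 8r - 4 = (r - 2)^2(r - 1).
Roots (with multiplicity): 1, 2, 2.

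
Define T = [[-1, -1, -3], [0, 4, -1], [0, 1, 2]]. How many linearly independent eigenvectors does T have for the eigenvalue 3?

T − 3I = [[-4, -1, -3], [0, 1, -1], [0, 1, -1]].
This matrix has rank 2, so its null space has dimension 3 − 2 = 1.

1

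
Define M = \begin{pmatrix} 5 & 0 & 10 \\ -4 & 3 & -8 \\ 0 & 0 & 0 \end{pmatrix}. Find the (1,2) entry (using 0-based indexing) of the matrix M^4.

Characteristic polynomial: λ^3 - 8λ^2 + 15λ = λ(λ - 5)(λ - 3), so the eigenvalues are 0, 3, 5.
λ=5: eigenvector (1, -2, 0).
λ=3: eigenvector (0, 1, 0).
λ=0: eigenvector (-2, 0, 1).
P = [[1, 0, -2], [-2, 1, 0], [0, 0, 1]], D = diag(5, 3, 0), P⁻¹ = [[1, 0, 2], [2, 1, 4], [0, 0, 1]].
M⁴ = P·diag(625, 81, 0)·P⁻¹ = [[625, 0, 1250], [-1088, 81, -2176], [0, 0, 0]].
The requested entry is -2176.

-2176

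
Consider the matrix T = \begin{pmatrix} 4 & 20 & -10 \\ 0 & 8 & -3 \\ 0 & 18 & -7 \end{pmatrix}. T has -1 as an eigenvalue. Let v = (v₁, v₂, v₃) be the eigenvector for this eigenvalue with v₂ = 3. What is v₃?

T + 1I = [[5, 20, -10], [0, 9, -3], [0, 18, -6]].
Solving (T + 1I)v = 0 gives the eigenspace spanned by (6, 3, 9).
With v₂ = 3, v = (6, 3, 9), so v₃ = 9.

9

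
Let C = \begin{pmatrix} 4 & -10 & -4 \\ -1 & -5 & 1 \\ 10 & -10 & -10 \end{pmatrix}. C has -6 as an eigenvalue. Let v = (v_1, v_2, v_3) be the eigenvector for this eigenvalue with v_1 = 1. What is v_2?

1

C + 6I = [[10, -10, -4], [-1, 1, 1], [10, -10, -4]].
Solving (C + 6I)v = 0 gives the eigenspace spanned by (1, 1, 0).
With v_1 = 1, v = (1, 1, 0), so v_2 = 1.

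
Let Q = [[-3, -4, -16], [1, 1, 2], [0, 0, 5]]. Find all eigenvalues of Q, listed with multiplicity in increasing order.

-1, -1, 5

Characteristic polynomial: p(μ) = μ^3 - 3μ^2 - 9μ - 5 = (μ - 5)(μ + 1)^2.
Roots (with multiplicity): -1, -1, 5.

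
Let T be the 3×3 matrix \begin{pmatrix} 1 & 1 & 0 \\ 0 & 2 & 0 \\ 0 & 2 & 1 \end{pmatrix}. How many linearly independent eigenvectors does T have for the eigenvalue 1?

2

T − 1I = [[0, 1, 0], [0, 1, 0], [0, 2, 0]].
This matrix has rank 1, so its null space has dimension 3 − 1 = 2.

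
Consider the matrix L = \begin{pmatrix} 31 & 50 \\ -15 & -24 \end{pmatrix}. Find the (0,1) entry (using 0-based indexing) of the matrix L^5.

Characteristic polynomial: r^2 - 7r + 6 = (r - 6)(r - 1), so the eigenvalues are 1, 6.
r=6: eigenvector (-2, 1).
r=1: eigenvector (-5, 3).
P = [[-2, -5], [1, 3]], D = diag(6, 1), P⁻¹ = [[-3, -5], [1, 2]].
L⁵ = P·diag(7776, 1)·P⁻¹ = [[46651, 77750], [-23325, -38874]].
The requested entry is 77750.

77750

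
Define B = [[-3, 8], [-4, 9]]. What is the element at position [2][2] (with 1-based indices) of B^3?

Characteristic polynomial: s^2 - 6s + 5 = (s - 5)(s - 1), so the eigenvalues are 1, 5.
s=5: eigenvector (1, 1).
s=1: eigenvector (-2, -1).
P = [[1, -2], [1, -1]], D = diag(5, 1), P⁻¹ = [[-1, 2], [-1, 1]].
B³ = P·diag(125, 1)·P⁻¹ = [[-123, 248], [-124, 249]].
The requested entry is 249.

249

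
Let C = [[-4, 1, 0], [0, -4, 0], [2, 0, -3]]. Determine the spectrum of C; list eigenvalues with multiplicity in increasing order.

Characteristic polynomial: p(s) = s^3 + 11s^2 + 40s + 48 = (s + 3)(s + 4)^2.
Roots (with multiplicity): -4, -4, -3.

-4, -4, -3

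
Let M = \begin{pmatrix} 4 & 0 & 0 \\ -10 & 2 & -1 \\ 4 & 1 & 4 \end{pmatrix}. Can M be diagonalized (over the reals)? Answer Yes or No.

Characteristic polynomial: p(s) = s^3 - 10s^2 + 33s - 36 = (s - 4)(s - 3)^2.
s = 3 has algebraic multiplicity 2; rank(M − 3I) = 2, so geometric multiplicity = 1.
Geometric multiplicity < algebraic multiplicity, so M is not diagonalizable.

No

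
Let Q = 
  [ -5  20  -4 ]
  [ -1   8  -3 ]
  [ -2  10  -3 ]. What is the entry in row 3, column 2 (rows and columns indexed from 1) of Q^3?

Characteristic polynomial: t^3 - 7t - 6 = (t - 3)(t + 1)(t + 2), so the eigenvalues are -2, -1, 3.
t=-2: eigenvector (-4, -1, -2).
t=-1: eigenvector (-3, -1, -2).
t=3: eigenvector (2, 1, 1).
P = [[-4, -3, 2], [-1, -1, 1], [-2, -2, 1]], D = diag(-2, -1, 3), P⁻¹ = [[-1, 1, 1], [1, 0, -2], [0, 2, -1]].
Q³ = P·diag(-8, -1, 27)·P⁻¹ = [[-29, 140, -28], [-7, 62, -21], [-14, 70, -15]].
The requested entry is 70.

70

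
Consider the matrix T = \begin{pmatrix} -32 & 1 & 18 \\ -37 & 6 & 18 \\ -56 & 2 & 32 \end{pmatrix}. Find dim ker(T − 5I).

1

T − 5I = [[-37, 1, 18], [-37, 1, 18], [-56, 2, 27]].
This matrix has rank 2, so its null space has dimension 3 − 2 = 1.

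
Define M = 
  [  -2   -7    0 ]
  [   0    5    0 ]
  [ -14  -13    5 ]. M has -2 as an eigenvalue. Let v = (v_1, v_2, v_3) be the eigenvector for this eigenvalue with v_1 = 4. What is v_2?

0

M + 2I = [[0, -7, 0], [0, 7, 0], [-14, -13, 7]].
Solving (M + 2I)v = 0 gives the eigenspace spanned by (4, 0, 8).
With v_1 = 4, v = (4, 0, 8), so v_2 = 0.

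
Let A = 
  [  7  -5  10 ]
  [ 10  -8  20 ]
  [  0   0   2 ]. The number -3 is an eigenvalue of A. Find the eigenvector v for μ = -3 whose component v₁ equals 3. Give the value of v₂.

A + 3I = [[10, -5, 10], [10, -5, 20], [0, 0, 5]].
Solving (A + 3I)v = 0 gives the eigenspace spanned by (3, 6, 0).
With v₁ = 3, v = (3, 6, 0), so v₂ = 6.

6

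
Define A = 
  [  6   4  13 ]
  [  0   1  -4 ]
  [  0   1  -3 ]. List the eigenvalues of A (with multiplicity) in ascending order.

Characteristic polynomial: p(t) = t^3 - 4t^2 - 11t - 6 = (t - 6)(t + 1)^2.
Roots (with multiplicity): -1, -1, 6.

-1, -1, 6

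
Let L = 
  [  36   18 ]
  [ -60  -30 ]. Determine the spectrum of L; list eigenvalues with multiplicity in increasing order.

Characteristic polynomial: p(t) = t^2 - 6t = t(t - 6).
Roots (with multiplicity): 0, 6.

0, 6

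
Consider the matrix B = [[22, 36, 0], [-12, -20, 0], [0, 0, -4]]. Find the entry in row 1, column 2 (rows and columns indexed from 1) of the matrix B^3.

Characteristic polynomial: r^3 + 2r^2 - 16r - 32 = (r - 4)(r + 2)(r + 4), so the eigenvalues are -4, -2, 4.
r=-2: eigenvector (-3, 2, 0).
r=4: eigenvector (-2, 1, 0).
r=-4: eigenvector (0, 0, 1).
P = [[-3, -2, 0], [2, 1, 0], [0, 0, 1]], D = diag(-2, 4, -4), P⁻¹ = [[1, 2, 0], [-2, -3, 0], [0, 0, 1]].
B³ = P·diag(-8, 64, -64)·P⁻¹ = [[280, 432, 0], [-144, -224, 0], [0, 0, -64]].
The requested entry is 432.

432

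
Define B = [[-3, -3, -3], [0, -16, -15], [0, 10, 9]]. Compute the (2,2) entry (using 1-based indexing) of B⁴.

Characteristic polynomial: s^3 + 10s^2 + 27s + 18 = (s + 1)(s + 3)(s + 6), so the eigenvalues are -6, -3, -1.
s=-3: eigenvector (1, 0, 0).
s=-6: eigenvector (1, 3, -2).
s=-1: eigenvector (0, -1, 1).
P = [[1, 1, 0], [0, 3, -1], [0, -2, 1]], D = diag(-3, -6, -1), P⁻¹ = [[1, -1, -1], [0, 1, 1], [0, 2, 3]].
B⁴ = P·diag(81, 1296, 1)·P⁻¹ = [[81, 1215, 1215], [0, 3886, 3885], [0, -2590, -2589]].
The requested entry is 3886.

3886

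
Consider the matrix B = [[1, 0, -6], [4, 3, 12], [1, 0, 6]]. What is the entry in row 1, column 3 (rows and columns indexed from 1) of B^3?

Characteristic polynomial: t^3 - 10t^2 + 33t - 36 = (t - 4)(t - 3)^2, so the eigenvalues are 3, 3, 4.
t=3: eigenvector (3, -8, -1).
t=3: eigenvector (0, 1, 0).
t=4: eigenvector (-2, 4, 1).
P = [[3, 0, -2], [-8, 1, 4], [-1, 0, 1]], D = diag(3, 3, 4), P⁻¹ = [[1, 0, 2], [4, 1, 4], [1, 0, 3]].
B³ = P·diag(27, 27, 64)·P⁻¹ = [[-47, 0, -222], [148, 27, 444], [37, 0, 138]].
The requested entry is -222.

-222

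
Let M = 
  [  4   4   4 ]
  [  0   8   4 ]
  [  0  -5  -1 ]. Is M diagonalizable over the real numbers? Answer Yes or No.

Yes

Characteristic polynomial: p(μ) = μ^3 - 11μ^2 + 40μ - 48 = (μ - 4)^2(μ - 3).
μ = 4 has algebraic multiplicity 2; rank(M − 4I) = 1, so geometric multiplicity = 2.
Every eigenvalue has geometric = algebraic multiplicity, so M is diagonalizable.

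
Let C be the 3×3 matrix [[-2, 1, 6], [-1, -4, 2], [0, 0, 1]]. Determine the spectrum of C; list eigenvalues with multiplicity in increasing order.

Characteristic polynomial: p(r) = r^3 + 5r^2 + 3r - 9 = (r - 1)(r + 3)^2.
Roots (with multiplicity): -3, -3, 1.

-3, -3, 1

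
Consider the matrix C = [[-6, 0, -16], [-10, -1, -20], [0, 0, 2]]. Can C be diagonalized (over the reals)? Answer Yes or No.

Characteristic polynomial: p(μ) = μ^3 + 5μ^2 - 8μ - 12 = (μ - 2)(μ + 1)(μ + 6).
All 3 eigenvalues are distinct, so C is diagonalizable.

Yes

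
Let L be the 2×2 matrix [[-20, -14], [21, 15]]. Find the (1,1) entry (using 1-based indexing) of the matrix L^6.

Characteristic polynomial: μ^2 + 5μ - 6 = (μ - 1)(μ + 6), so the eigenvalues are -6, 1.
μ=-6: eigenvector (1, -1).
μ=1: eigenvector (-2, 3).
P = [[1, -2], [-1, 3]], D = diag(-6, 1), P⁻¹ = [[3, 2], [1, 1]].
L⁶ = P·diag(46656, 1)·P⁻¹ = [[139966, 93310], [-139965, -93309]].
The requested entry is 139966.

139966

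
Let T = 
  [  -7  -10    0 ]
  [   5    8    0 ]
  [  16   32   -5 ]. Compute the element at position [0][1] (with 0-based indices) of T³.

Characteristic polynomial: r^3 + 4r^2 - 11r - 30 = (r - 3)(r + 2)(r + 5), so the eigenvalues are -5, -2, 3.
r=-2: eigenvector (2, -1, 0).
r=3: eigenvector (-1, 1, 2).
r=-5: eigenvector (0, 0, 1).
P = [[2, -1, 0], [-1, 1, 0], [0, 2, 1]], D = diag(-2, 3, -5), P⁻¹ = [[1, 1, 0], [1, 2, 0], [-2, -4, 1]].
T³ = P·diag(-8, 27, -125)·P⁻¹ = [[-43, -70, 0], [35, 62, 0], [304, 608, -125]].
The requested entry is -70.

-70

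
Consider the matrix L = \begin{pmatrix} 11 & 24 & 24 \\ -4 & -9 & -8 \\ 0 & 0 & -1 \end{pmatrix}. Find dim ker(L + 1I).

L + 1I = [[12, 24, 24], [-4, -8, -8], [0, 0, 0]].
This matrix has rank 1, so its null space has dimension 3 − 1 = 2.

2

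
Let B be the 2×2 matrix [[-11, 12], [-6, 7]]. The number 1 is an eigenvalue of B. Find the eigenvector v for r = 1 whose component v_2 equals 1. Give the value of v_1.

B − 1I = [[-12, 12], [-6, 6]].
Solving (B − 1I)v = 0 gives the eigenspace spanned by (1, 1).
With v_2 = 1, v = (1, 1), so v_1 = 1.

1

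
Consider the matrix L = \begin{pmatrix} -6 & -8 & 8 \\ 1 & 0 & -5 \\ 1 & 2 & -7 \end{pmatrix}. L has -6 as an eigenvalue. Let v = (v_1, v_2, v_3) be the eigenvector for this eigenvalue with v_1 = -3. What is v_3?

L + 6I = [[0, -8, 8], [1, 6, -5], [1, 2, -1]].
Solving (L + 6I)v = 0 gives the eigenspace spanned by (-3, 3, 3).
With v_1 = -3, v = (-3, 3, 3), so v_3 = 3.

3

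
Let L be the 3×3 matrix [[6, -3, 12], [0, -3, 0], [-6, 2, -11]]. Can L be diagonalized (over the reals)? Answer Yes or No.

Yes

Characteristic polynomial: p(s) = s^3 + 8s^2 + 21s + 18 = (s + 2)(s + 3)^2.
s = -3 has algebraic multiplicity 2; rank(L + 3I) = 1, so geometric multiplicity = 2.
Every eigenvalue has geometric = algebraic multiplicity, so L is diagonalizable.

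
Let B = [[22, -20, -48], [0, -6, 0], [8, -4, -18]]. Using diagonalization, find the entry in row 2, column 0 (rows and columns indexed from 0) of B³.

224

Characteristic polynomial: μ^3 + 2μ^2 - 36μ - 72 = (μ - 6)(μ + 2)(μ + 6), so the eigenvalues are -6, -2, 6.
μ=-6: eigenvector (-1, 1, -1).
μ=6: eigenvector (3, 0, 1).
μ=-2: eigenvector (2, 0, 1).
P = [[-1, 3, 2], [1, 0, 0], [-1, 1, 1]], D = diag(-6, 6, -2), P⁻¹ = [[0, 1, 0], [1, -1, -2], [-1, 2, 3]].
B³ = P·diag(-216, 216, -8)·P⁻¹ = [[664, -464, -1344], [0, -216, 0], [224, -16, -456]].
The requested entry is 224.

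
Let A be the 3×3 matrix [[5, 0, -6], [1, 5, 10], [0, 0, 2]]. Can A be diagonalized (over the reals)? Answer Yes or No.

Characteristic polynomial: p(t) = t^3 - 12t^2 + 45t - 50 = (t - 5)^2(t - 2).
t = 5 has algebraic multiplicity 2; rank(A − 5I) = 2, so geometric multiplicity = 1.
Geometric multiplicity < algebraic multiplicity, so A is not diagonalizable.

No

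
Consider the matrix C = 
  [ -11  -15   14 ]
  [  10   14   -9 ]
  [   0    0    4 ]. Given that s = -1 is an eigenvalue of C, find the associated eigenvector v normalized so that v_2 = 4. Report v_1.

-6

C + 1I = [[-10, -15, 14], [10, 15, -9], [0, 0, 5]].
Solving (C + 1I)v = 0 gives the eigenspace spanned by (-6, 4, 0).
With v_2 = 4, v = (-6, 4, 0), so v_1 = -6.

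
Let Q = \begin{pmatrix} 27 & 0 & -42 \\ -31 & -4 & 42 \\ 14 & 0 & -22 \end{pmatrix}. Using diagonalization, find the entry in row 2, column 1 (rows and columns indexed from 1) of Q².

-125

Characteristic polynomial: λ^3 - λ^2 - 26λ - 24 = (λ - 6)(λ + 1)(λ + 4), so the eigenvalues are -4, -1, 6.
λ=-1: eigenvector (-3, 3, -2).
λ=-4: eigenvector (0, 1, 0).
λ=6: eigenvector (2, -2, 1).
P = [[-3, 0, 2], [3, 1, -2], [-2, 0, 1]], D = diag(-1, -4, 6), P⁻¹ = [[1, 0, -2], [1, 1, 0], [2, 0, -3]].
Q² = P·diag(1, 16, 36)·P⁻¹ = [[141, 0, -210], [-125, 16, 210], [70, 0, -104]].
The requested entry is -125.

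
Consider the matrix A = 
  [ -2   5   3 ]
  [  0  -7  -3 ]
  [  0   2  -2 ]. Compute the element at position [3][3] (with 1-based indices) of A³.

Characteristic polynomial: λ^3 + 11λ^2 + 38λ + 40 = (λ + 2)(λ + 4)(λ + 5), so the eigenvalues are -5, -4, -2.
λ=-2: eigenvector (1, 0, 0).
λ=-4: eigenvector (1, -1, 1).
λ=-5: eigenvector (-3, 3, -2).
P = [[1, 1, -3], [0, -1, 3], [0, 1, -2]], D = diag(-2, -4, -5), P⁻¹ = [[1, 1, 0], [0, 2, 3], [0, 1, 1]].
A³ = P·diag(-8, -64, -125)·P⁻¹ = [[-8, 239, 183], [0, -247, -183], [0, 122, 58]].
The requested entry is 58.

58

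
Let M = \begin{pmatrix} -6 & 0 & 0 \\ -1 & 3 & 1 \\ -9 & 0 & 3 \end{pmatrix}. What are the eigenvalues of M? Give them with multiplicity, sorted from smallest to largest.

-6, 3, 3

Characteristic polynomial: p(r) = r^3 - 27r + 54 = (r - 3)^2(r + 6).
Roots (with multiplicity): -6, 3, 3.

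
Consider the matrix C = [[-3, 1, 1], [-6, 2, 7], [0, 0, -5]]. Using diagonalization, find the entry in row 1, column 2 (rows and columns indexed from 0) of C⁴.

-627

Characteristic polynomial: μ^3 + 6μ^2 + 5μ = μ(μ + 1)(μ + 5), so the eigenvalues are -5, -1, 0.
μ=-1: eigenvector (1, 2, 0).
μ=0: eigenvector (1, 3, 0).
μ=-5: eigenvector (0, -1, 1).
P = [[1, 1, 0], [2, 3, -1], [0, 0, 1]], D = diag(-1, 0, -5), P⁻¹ = [[3, -1, -1], [-2, 1, 1], [0, 0, 1]].
C⁴ = P·diag(1, 0, 625)·P⁻¹ = [[3, -1, -1], [6, -2, -627], [0, 0, 625]].
The requested entry is -627.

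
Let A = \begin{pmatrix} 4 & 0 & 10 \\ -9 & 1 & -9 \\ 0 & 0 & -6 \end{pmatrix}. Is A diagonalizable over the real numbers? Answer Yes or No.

Yes

Characteristic polynomial: p(μ) = μ^3 + μ^2 - 26μ + 24 = (μ - 4)(μ - 1)(μ + 6).
All 3 eigenvalues are distinct, so A is diagonalizable.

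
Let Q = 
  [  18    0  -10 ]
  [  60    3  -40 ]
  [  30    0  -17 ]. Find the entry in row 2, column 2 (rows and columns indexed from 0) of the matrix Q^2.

-11

Characteristic polynomial: λ^3 - 4λ^2 - 3λ + 18 = (λ - 3)^2(λ + 2), so the eigenvalues are -2, 3, 3.
λ=-2: eigenvector (1, 4, 2).
λ=3: eigenvector (0, 1, 0).
λ=3: eigenvector (-2, -6, -3).
P = [[1, 0, -2], [4, 1, -6], [2, 0, -3]], D = diag(-2, 3, 3), P⁻¹ = [[-3, 0, 2], [0, 1, -2], [-2, 0, 1]].
Q² = P·diag(4, 9, 9)·P⁻¹ = [[24, 0, -10], [60, 9, -40], [30, 0, -11]].
The requested entry is -11.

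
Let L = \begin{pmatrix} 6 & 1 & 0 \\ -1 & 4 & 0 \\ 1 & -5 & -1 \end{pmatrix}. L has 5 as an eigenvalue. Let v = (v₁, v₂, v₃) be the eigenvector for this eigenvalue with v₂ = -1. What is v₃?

L − 5I = [[1, 1, 0], [-1, -1, 0], [1, -5, -6]].
Solving (L − 5I)v = 0 gives the eigenspace spanned by (1, -1, 1).
With v₂ = -1, v = (1, -1, 1), so v₃ = 1.

1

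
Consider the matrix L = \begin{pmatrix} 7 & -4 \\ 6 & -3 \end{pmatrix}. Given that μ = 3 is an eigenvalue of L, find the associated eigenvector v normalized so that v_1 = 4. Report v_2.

4

L − 3I = [[4, -4], [6, -6]].
Solving (L − 3I)v = 0 gives the eigenspace spanned by (4, 4).
With v_1 = 4, v = (4, 4), so v_2 = 4.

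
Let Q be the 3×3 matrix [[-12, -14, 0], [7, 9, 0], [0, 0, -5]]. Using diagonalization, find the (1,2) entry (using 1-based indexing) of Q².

42

Characteristic polynomial: t^3 + 8t^2 + 5t - 50 = (t - 2)(t + 5)^2, so the eigenvalues are -5, -5, 2.
t=2: eigenvector (-1, 1, 0).
t=-5: eigenvector (-2, 1, 0).
t=-5: eigenvector (0, 0, 1).
P = [[-1, -2, 0], [1, 1, 0], [0, 0, 1]], D = diag(2, -5, -5), P⁻¹ = [[1, 2, 0], [-1, -1, 0], [0, 0, 1]].
Q² = P·diag(4, 25, 25)·P⁻¹ = [[46, 42, 0], [-21, -17, 0], [0, 0, 25]].
The requested entry is 42.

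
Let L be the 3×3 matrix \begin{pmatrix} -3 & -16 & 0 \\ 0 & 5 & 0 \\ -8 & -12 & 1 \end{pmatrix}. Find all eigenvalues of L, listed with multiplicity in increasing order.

-3, 1, 5

Characteristic polynomial: p(r) = r^3 - 3r^2 - 13r + 15 = (r - 5)(r - 1)(r + 3).
Roots (with multiplicity): -3, 1, 5.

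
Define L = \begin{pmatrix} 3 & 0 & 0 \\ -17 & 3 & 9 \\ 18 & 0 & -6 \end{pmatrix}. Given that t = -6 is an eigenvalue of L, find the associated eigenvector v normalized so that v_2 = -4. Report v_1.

0

L + 6I = [[9, 0, 0], [-17, 9, 9], [18, 0, 0]].
Solving (L + 6I)v = 0 gives the eigenspace spanned by (0, -4, 4).
With v_2 = -4, v = (0, -4, 4), so v_1 = 0.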